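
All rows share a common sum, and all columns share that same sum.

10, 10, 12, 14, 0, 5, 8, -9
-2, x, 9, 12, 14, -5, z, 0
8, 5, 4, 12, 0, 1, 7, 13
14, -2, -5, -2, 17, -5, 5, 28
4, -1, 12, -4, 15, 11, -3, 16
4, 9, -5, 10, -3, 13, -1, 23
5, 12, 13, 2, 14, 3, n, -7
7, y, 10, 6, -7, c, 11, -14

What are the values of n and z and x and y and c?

Rows 1 and 3 both sum to 50, so that's the common total.
Row 7 has 5 + 12 + 13 + 2 + 14 + 3 − 7 = 42; the blank must be 50 − 42 = 8.
Column 7 has 8 + 7 + 5 − 3 − 1 + 8 + 11 = 35; the blank must be 50 − 35 = 15.
Row 2 has -2 + 9 + 12 + 14 − 5 + 15 + 0 = 43; the blank must be 50 − 43 = 7.
Column 2 has 10 + 7 + 5 − 2 − 1 + 9 + 12 = 40; the blank must be 50 − 40 = 10.
Row 8 has 7 + 10 + 10 + 6 − 7 + 11 − 14 = 23; the blank must be 50 − 23 = 27.

n = 8, z = 15, x = 7, y = 10, c = 27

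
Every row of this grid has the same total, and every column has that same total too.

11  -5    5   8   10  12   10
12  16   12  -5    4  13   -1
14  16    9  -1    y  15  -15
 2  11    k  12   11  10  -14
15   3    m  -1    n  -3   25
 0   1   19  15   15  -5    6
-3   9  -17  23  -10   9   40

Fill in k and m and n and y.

Rows 1 and 2 both sum to 51, so that's the common total.
Row 4 has 2 + 11 + 12 + 11 + 10 − 14 = 32; the blank must be 51 − 32 = 19.
Row 3 has 14 + 16 + 9 − 1 + 15 − 15 = 38; the blank must be 51 − 38 = 13.
Column 5 has 10 + 4 + 13 + 11 + 15 − 10 = 43; the blank must be 51 − 43 = 8.
Row 5 has 15 + 3 − 1 + 8 − 3 + 25 = 47; the blank must be 51 − 47 = 4.

k = 19, m = 4, n = 8, y = 13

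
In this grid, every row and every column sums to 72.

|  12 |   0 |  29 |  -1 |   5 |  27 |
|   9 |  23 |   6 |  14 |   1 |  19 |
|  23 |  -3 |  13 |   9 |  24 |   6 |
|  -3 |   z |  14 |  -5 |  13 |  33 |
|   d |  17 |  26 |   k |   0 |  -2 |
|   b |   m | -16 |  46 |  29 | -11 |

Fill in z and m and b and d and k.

z = 20, m = 15, b = 9, d = 22, k = 9

Column 4: -1 + 14 + 9 − 5 + 46 = 63, so its missing entry is 72 − 63 = 9.
Row 5: 17 + 26 + 9 + 0 − 2 = 50, so its missing entry is 72 − 50 = 22.
Row 4: -3 + 14 − 5 + 13 + 33 = 52, so its missing entry is 72 − 52 = 20.
Column 2: 0 + 23 − 3 + 20 + 17 = 57, so its missing entry is 72 − 57 = 15.
Row 6: 15 − 16 + 46 + 29 − 11 = 63, so its missing entry is 72 − 63 = 9.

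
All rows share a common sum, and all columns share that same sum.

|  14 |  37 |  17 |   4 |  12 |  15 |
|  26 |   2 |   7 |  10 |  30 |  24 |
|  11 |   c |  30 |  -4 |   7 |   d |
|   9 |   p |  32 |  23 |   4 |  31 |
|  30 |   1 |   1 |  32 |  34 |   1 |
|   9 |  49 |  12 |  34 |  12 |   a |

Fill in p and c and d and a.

Rows 1 and 2 both sum to 99, so that's the common total.
The known cells in row 4 total 99, leaving 99 − 99 = 0 for the blank.
The known cells in column 2 total 89, leaving 99 − 89 = 10 for the blank.
The known cells in row 3 total 54, leaving 99 − 54 = 45 for the blank.
The known cells in row 6 total 116, leaving 99 − 116 = -17 for the blank.

p = 0, c = 10, d = 45, a = -17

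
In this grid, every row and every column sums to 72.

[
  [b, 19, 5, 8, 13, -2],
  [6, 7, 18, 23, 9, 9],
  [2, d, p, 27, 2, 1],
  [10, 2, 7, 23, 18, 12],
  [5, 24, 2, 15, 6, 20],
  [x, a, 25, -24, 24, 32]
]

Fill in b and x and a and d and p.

The known cells in row 1 total 43, leaving 72 − 43 = 29 for the blank.
The known cells in column 1 total 52, leaving 72 − 52 = 20 for the blank.
The known cells in row 6 total 77, leaving 72 − 77 = -5 for the blank.
The known cells in column 2 total 47, leaving 72 − 47 = 25 for the blank.
The known cells in row 3 total 57, leaving 72 − 57 = 15 for the blank.

b = 29, x = 20, a = -5, d = 25, p = 15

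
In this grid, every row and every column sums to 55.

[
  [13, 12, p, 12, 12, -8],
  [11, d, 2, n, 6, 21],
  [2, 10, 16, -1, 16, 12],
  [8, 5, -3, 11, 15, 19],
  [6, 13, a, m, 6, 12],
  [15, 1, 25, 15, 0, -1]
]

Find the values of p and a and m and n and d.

Column 2 has 12 + 10 + 5 + 13 + 1 = 41; the blank must be 55 − 41 = 14.
Row 1 has 13 + 12 + 12 + 12 − 8 = 41; the blank must be 55 − 41 = 14.
Column 3 has 14 + 2 + 16 − 3 + 25 = 54; the blank must be 55 − 54 = 1.
Row 5 has 6 + 13 + 1 + 6 + 12 = 38; the blank must be 55 − 38 = 17.
Row 2 has 11 + 14 + 2 + 6 + 21 = 54; the blank must be 55 − 54 = 1.

p = 14, a = 1, m = 17, n = 1, d = 14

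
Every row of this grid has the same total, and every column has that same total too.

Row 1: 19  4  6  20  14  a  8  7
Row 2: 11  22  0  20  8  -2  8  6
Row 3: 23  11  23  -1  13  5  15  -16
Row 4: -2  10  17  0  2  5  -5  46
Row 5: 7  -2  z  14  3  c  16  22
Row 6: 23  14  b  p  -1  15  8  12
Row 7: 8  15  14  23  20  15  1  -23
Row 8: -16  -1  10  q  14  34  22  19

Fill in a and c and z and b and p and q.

a = -5, c = 6, z = 7, b = -4, p = 6, q = -9

Rows 2 and 3 both sum to 73, so that's the common total.
Row 8: -16 − 1 + 10 + 14 + 34 + 22 + 19 = 82, so its missing entry is 73 − 82 = -9.
Row 1: 19 + 4 + 6 + 20 + 14 + 8 + 7 = 78, so its missing entry is 73 − 78 = -5.
Column 6: -5 − 2 + 5 + 5 + 15 + 15 + 34 = 67, so its missing entry is 73 − 67 = 6.
Row 5: 7 − 2 + 14 + 3 + 6 + 16 + 22 = 66, so its missing entry is 73 − 66 = 7.
Column 4: 20 + 20 − 1 + 0 + 14 + 23 − 9 = 67, so its missing entry is 73 − 67 = 6.
Row 6: 23 + 14 + 6 − 1 + 15 + 8 + 12 = 77, so its missing entry is 73 − 77 = -4.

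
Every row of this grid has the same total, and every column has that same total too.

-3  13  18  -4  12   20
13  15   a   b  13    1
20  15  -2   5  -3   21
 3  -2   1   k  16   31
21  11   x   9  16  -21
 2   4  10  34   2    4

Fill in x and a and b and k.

x = 20, a = 9, b = 5, k = 7

Rows 1 and 3 both sum to 56, so that's the common total.
Row 4 has 3 − 2 + 1 + 16 + 31 = 49; the blank must be 56 − 49 = 7.
Column 4 has -4 + 5 + 7 + 9 + 34 = 51; the blank must be 56 − 51 = 5.
Row 2 has 13 + 15 + 5 + 13 + 1 = 47; the blank must be 56 − 47 = 9.
Row 5 has 21 + 11 + 9 + 16 − 21 = 36; the blank must be 56 − 36 = 20.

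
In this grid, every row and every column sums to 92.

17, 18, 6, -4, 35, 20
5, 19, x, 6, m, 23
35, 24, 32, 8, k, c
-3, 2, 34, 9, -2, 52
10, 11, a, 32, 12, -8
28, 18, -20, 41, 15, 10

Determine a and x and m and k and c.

a = 35, x = 5, m = 34, k = -2, c = -5

The known cells in row 5 total 57, leaving 92 − 57 = 35 for the blank.
The known cells in column 3 total 87, leaving 92 − 87 = 5 for the blank.
The known cells in row 2 total 58, leaving 92 − 58 = 34 for the blank.
The known cells in column 5 total 94, leaving 92 − 94 = -2 for the blank.
The known cells in row 3 total 97, leaving 92 − 97 = -5 for the blank.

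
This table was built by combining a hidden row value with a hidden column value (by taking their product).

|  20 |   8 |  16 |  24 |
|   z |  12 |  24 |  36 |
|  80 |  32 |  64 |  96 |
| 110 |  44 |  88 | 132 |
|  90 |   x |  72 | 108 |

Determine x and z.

Each row is a constant multiple of every other row — this is a multiplication table with the headers hidden.
Row 5 is 108/24 = 9/2 times row 1, so its entry in column 2 is 8 × 9/2 = 36.
Row 2 is 36/24 = 3/2 times row 1, so its entry in column 1 is 20 × 3/2 = 30.

x = 36, z = 30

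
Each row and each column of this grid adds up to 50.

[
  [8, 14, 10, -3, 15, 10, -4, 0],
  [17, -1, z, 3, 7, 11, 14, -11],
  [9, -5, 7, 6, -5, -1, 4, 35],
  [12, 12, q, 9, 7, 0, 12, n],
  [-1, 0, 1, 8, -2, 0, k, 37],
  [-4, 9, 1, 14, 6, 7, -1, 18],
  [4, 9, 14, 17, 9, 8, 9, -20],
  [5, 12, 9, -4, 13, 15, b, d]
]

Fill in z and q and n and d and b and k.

The known cells in row 2 total 40, leaving 50 − 40 = 10 for the blank.
The known cells in row 5 total 43, leaving 50 − 43 = 7 for the blank.
The known cells in column 7 total 41, leaving 50 − 41 = 9 for the blank.
The known cells in row 8 total 59, leaving 50 − 59 = -9 for the blank.
The known cells in column 8 total 50, leaving 50 − 50 = 0 for the blank.
The known cells in row 4 total 52, leaving 50 − 52 = -2 for the blank.

z = 10, q = -2, n = 0, d = -9, b = 9, k = 7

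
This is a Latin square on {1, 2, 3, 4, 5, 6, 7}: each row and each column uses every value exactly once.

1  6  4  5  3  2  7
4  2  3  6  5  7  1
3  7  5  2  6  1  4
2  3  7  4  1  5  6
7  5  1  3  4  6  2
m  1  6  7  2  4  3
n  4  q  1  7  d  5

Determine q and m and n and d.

q = 2, m = 5, n = 6, d = 3

Cell (7,3): column 3 already has {1, 3, 4, 5, 6, 7} → 2.
At (row 6, col 1): row 6 already has {1, 2, 3, 4, 6, 7}, so the value is 5.
Cell (7,6): column 6 already has {1, 2, 4, 5, 6, 7} → 3.
At (row 7, col 1): row 7 already has {1, 2, 3, 4, 5, 7}, so the value is 6.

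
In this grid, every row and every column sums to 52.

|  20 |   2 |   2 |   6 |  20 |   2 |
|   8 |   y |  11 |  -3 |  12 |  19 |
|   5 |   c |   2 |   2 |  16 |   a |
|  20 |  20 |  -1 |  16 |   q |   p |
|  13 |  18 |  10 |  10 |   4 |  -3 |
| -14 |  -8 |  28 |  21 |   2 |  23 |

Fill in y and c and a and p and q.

Column 5: 20 + 12 + 16 + 4 + 2 = 54, so its missing entry is 52 − 54 = -2.
Row 2: 8 + 11 − 3 + 12 + 19 = 47, so its missing entry is 52 − 47 = 5.
Column 2: 2 + 5 + 20 + 18 − 8 = 37, so its missing entry is 52 − 37 = 15.
Row 3: 5 + 15 + 2 + 2 + 16 = 40, so its missing entry is 52 − 40 = 12.
Row 4: 20 + 20 − 1 + 16 − 2 = 53, so its missing entry is 52 − 53 = -1.

y = 5, c = 15, a = 12, p = -1, q = -2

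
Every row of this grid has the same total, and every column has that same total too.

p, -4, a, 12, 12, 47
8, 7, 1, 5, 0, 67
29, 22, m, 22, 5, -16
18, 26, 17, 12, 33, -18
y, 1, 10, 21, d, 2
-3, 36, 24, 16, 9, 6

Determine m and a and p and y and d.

m = 26, a = 10, p = 11, y = 25, d = 29

Rows 2 and 4 both sum to 88, so that's the common total.
Column 5: 12 + 0 + 5 + 33 + 9 = 59, so its missing entry is 88 − 59 = 29.
Row 5: 1 + 10 + 21 + 29 + 2 = 63, so its missing entry is 88 − 63 = 25.
Column 1: 8 + 29 + 18 + 25 − 3 = 77, so its missing entry is 88 − 77 = 11.
Row 1: 11 − 4 + 12 + 12 + 47 = 78, so its missing entry is 88 − 78 = 10.
Row 3: 29 + 22 + 22 + 5 − 16 = 62, so its missing entry is 88 − 62 = 26.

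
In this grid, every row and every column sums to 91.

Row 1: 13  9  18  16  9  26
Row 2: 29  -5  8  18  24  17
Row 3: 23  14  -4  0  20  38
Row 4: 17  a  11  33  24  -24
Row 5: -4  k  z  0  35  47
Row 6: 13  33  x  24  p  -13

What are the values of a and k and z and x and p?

a = 30, k = 10, z = 3, x = 55, p = -21

Row 4 has 17 + 11 + 33 + 24 − 24 = 61; the blank must be 91 − 61 = 30.
Column 5 has 9 + 24 + 20 + 24 + 35 = 112; the blank must be 91 − 112 = -21.
Column 2 has 9 − 5 + 14 + 30 + 33 = 81; the blank must be 91 − 81 = 10.
Row 5 has -4 + 10 + 0 + 35 + 47 = 88; the blank must be 91 − 88 = 3.
Row 6 has 13 + 33 + 24 − 21 − 13 = 36; the blank must be 91 − 36 = 55.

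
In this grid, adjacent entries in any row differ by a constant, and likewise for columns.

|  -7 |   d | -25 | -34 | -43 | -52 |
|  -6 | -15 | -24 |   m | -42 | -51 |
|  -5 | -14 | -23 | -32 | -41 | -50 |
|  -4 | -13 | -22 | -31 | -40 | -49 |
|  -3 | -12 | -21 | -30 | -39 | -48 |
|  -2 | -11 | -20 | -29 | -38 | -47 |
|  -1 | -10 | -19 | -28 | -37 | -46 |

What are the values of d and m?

d = -16, m = -33

Along each row the entries change by -9 per step; down each column they change by 1.
Row 1: from -7 at column 1, stepping by -9 to column 2 gives -16.
Row 2: from -6 at column 1, stepping by -9 to column 4 gives -33.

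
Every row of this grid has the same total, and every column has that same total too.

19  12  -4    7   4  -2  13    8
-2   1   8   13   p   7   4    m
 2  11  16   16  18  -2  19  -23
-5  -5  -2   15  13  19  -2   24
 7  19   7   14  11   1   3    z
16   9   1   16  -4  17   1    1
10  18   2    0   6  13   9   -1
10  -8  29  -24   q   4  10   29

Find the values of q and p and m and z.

Rows 1 and 3 both sum to 57, so that's the common total.
Row 8: 10 − 8 + 29 − 24 + 4 + 10 + 29 = 50, so its missing entry is 57 − 50 = 7.
Row 5: 7 + 19 + 7 + 14 + 11 + 1 + 3 = 62, so its missing entry is 57 − 62 = -5.
Column 8: 8 − 23 + 24 − 5 + 1 − 1 + 29 = 33, so its missing entry is 57 − 33 = 24.
Row 2: -2 + 1 + 8 + 13 + 7 + 4 + 24 = 55, so its missing entry is 57 − 55 = 2.

q = 7, p = 2, m = 24, z = -5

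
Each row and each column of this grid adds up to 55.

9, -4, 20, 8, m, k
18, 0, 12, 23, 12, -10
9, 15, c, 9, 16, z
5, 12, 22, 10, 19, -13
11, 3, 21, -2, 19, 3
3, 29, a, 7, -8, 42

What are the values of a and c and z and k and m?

Column 5 has 12 + 16 + 19 + 19 − 8 = 58; the blank must be 55 − 58 = -3.
Row 1 has 9 − 4 + 20 + 8 − 3 = 30; the blank must be 55 − 30 = 25.
Column 6 has 25 − 10 − 13 + 3 + 42 = 47; the blank must be 55 − 47 = 8.
Row 3 has 9 + 15 + 9 + 16 + 8 = 57; the blank must be 55 − 57 = -2.
Row 6 has 3 + 29 + 7 − 8 + 42 = 73; the blank must be 55 − 73 = -18.

a = -18, c = -2, z = 8, k = 25, m = -3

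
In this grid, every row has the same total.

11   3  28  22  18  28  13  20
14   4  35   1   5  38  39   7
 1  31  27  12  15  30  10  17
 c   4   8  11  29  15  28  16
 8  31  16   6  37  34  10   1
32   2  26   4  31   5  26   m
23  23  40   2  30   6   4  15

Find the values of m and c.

m = 17, c = 32

The complete rows each total 143.
Row 6 is missing 143 − 126 = 17 (since 32 + 2 + 26 + 4 + 31 + 5 + 26 = 126).
Row 4 is missing 143 − 111 = 32 (since 4 + 8 + 11 + 29 + 15 + 28 + 16 = 111).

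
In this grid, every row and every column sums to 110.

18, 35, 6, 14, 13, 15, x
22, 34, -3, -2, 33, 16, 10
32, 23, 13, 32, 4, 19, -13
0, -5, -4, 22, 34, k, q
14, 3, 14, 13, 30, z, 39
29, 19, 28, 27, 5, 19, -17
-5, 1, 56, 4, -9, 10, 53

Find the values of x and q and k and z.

Row 5 has 14 + 3 + 14 + 13 + 30 + 39 = 113; the blank must be 110 − 113 = -3.
Column 6 has 15 + 16 + 19 − 3 + 19 + 10 = 76; the blank must be 110 − 76 = 34.
Row 4 has 0 − 5 − 4 + 22 + 34 + 34 = 81; the blank must be 110 − 81 = 29.
Row 1 has 18 + 35 + 6 + 14 + 13 + 15 = 101; the blank must be 110 − 101 = 9.

x = 9, q = 29, k = 34, z = -3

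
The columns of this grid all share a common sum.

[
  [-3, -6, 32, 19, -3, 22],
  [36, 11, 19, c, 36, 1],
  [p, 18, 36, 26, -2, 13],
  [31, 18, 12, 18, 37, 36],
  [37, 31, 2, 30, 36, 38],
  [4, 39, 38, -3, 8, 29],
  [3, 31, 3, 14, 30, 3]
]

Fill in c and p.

Column 2 sums to 142 and so does column 3; that's the common total.
In column 4 the known cells total 104, leaving 142 − 104 = 38.
In column 1 the known cells total 108, leaving 142 − 108 = 34.

c = 38, p = 34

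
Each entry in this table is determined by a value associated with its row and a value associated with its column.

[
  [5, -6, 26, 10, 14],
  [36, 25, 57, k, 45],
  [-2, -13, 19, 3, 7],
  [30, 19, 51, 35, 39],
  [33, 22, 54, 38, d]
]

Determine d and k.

d = 42, k = 41

The difference between any two rows is the same in every column — this is an addition table with the headers hidden.
Row 5 minus row 1 is 22 − (-6) = 28, so its entry in column 5 is 14 + 28 = 42.
Row 2 minus row 1 is 25 − (-6) = 31, so its entry in column 4 is 10 + 31 = 41.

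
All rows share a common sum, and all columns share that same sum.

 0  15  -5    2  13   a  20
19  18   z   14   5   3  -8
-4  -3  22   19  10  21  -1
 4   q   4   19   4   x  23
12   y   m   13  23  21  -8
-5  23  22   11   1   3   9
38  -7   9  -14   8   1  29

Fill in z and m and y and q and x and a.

Rows 3 and 6 both sum to 64, so that's the common total.
Row 2: 19 + 18 + 14 + 5 + 3 − 8 = 51, so its missing entry is 64 − 51 = 13.
Column 3: -5 + 13 + 22 + 4 + 22 + 9 = 65, so its missing entry is 64 − 65 = -1.
Row 1: 0 + 15 − 5 + 2 + 13 + 20 = 45, so its missing entry is 64 − 45 = 19.
Row 5: 12 − 1 + 13 + 23 + 21 − 8 = 60, so its missing entry is 64 − 60 = 4.
Column 2: 15 + 18 − 3 + 4 + 23 − 7 = 50, so its missing entry is 64 − 50 = 14.
Row 4: 4 + 14 + 4 + 19 + 4 + 23 = 68, so its missing entry is 64 − 68 = -4.

z = 13, m = -1, y = 4, q = 14, x = -4, a = 19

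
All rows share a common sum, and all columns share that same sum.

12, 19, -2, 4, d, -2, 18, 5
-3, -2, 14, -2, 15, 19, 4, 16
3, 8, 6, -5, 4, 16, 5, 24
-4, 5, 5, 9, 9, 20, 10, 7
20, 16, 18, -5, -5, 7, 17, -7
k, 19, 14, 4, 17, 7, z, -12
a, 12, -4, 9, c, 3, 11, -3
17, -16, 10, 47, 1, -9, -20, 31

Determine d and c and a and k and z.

Rows 2 and 3 both sum to 61, so that's the common total.
The known cells in row 1 total 54, leaving 61 − 54 = 7 for the blank.
The known cells in column 5 total 48, leaving 61 − 48 = 13 for the blank.
The known cells in column 7 total 45, leaving 61 − 45 = 16 for the blank.
The known cells in row 6 total 65, leaving 61 − 65 = -4 for the blank.
The known cells in row 7 total 41, leaving 61 − 41 = 20 for the blank.

d = 7, c = 13, a = 20, k = -4, z = 16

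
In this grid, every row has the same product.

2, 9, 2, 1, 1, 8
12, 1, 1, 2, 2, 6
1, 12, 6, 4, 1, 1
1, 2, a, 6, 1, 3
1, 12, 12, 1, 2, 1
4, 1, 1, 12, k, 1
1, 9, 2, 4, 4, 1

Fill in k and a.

k = 6, a = 8

Rows 1 and 3 each multiply to 288, so every row has product 288.
Row 6: 4×1×1×12×1 = 48, so the missing entry is 288 ÷ 48 = 6.
Row 4: 1×2×6×1×3 = 36, so the missing entry is 288 ÷ 36 = 8.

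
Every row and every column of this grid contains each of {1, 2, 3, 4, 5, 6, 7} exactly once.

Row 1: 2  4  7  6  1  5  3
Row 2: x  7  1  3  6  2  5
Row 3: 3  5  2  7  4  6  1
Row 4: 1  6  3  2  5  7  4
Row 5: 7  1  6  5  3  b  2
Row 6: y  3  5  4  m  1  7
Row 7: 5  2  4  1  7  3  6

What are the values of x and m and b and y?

Cell (2,1): row 2 already has {1, 2, 3, 5, 6, 7} → 4.
At (row 5, col 6): row 5 already has {1, 2, 3, 5, 6, 7}, so the value is 4.
For row 6, column 5: column 5 already has {1, 3, 4, 5, 6, 7}; that leaves 2.
For row 6, column 1: row 6 already has {1, 2, 3, 4, 5, 7}; that leaves 6.

x = 4, m = 2, b = 4, y = 6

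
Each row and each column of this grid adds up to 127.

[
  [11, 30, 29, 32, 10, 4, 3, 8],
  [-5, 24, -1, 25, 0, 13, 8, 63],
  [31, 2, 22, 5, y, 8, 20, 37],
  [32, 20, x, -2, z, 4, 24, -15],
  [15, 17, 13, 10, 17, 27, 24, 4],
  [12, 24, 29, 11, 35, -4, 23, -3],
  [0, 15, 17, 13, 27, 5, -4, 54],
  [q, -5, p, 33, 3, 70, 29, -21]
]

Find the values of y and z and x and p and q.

The known cells in row 3 total 125, leaving 127 − 125 = 2 for the blank.
The known cells in column 5 total 94, leaving 127 − 94 = 33 for the blank.
The known cells in column 1 total 96, leaving 127 − 96 = 31 for the blank.
The known cells in row 8 total 140, leaving 127 − 140 = -13 for the blank.
The known cells in row 4 total 96, leaving 127 − 96 = 31 for the blank.

y = 2, z = 33, x = 31, p = -13, q = 31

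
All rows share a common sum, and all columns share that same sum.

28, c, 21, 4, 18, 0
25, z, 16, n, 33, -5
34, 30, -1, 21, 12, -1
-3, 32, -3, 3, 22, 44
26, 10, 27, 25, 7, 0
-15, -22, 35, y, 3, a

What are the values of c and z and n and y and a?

c = 24, z = 21, n = 5, y = 37, a = 57

Rows 3 and 4 both sum to 95, so that's the common total.
Row 1: 28 + 21 + 4 + 18 + 0 = 71, so its missing entry is 95 − 71 = 24.
Column 6: 0 − 5 − 1 + 44 + 0 = 38, so its missing entry is 95 − 38 = 57.
Column 2: 24 + 30 + 32 + 10 − 22 = 74, so its missing entry is 95 − 74 = 21.
Row 6: -15 − 22 + 35 + 3 + 57 = 58, so its missing entry is 95 − 58 = 37.
Row 2: 25 + 21 + 16 + 33 − 5 = 90, so its missing entry is 95 − 90 = 5.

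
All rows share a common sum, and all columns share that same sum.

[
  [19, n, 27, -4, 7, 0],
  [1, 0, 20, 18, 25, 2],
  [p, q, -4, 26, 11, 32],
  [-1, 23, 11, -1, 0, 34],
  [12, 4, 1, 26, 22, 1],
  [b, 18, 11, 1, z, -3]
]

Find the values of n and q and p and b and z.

Rows 2 and 4 both sum to 66, so that's the common total.
Row 1: 19 + 27 − 4 + 7 + 0 = 49, so its missing entry is 66 − 49 = 17.
Column 2: 17 + 0 + 23 + 4 + 18 = 62, so its missing entry is 66 − 62 = 4.
Column 5: 7 + 25 + 11 + 0 + 22 = 65, so its missing entry is 66 − 65 = 1.
Row 3: 4 − 4 + 26 + 11 + 32 = 69, so its missing entry is 66 − 69 = -3.
Row 6: 18 + 11 + 1 + 1 − 3 = 28, so its missing entry is 66 − 28 = 38.

n = 17, q = 4, p = -3, b = 38, z = 1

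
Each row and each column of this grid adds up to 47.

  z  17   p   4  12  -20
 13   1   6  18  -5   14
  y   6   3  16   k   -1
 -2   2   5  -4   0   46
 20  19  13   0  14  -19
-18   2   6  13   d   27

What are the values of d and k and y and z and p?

The known cells in row 6 total 30, leaving 47 − 30 = 17 for the blank.
The known cells in column 5 total 38, leaving 47 − 38 = 9 for the blank.
The known cells in row 3 total 33, leaving 47 − 33 = 14 for the blank.
The known cells in column 1 total 27, leaving 47 − 27 = 20 for the blank.
The known cells in row 1 total 33, leaving 47 − 33 = 14 for the blank.

d = 17, k = 9, y = 14, z = 20, p = 14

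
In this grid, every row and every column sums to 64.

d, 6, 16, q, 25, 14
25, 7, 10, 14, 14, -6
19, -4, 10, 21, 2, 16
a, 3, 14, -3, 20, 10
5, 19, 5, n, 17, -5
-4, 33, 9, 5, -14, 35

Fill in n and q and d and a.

n = 23, q = 4, d = -1, a = 20

The known cells in row 4 total 44, leaving 64 − 44 = 20 for the blank.
The known cells in column 1 total 65, leaving 64 − 65 = -1 for the blank.
The known cells in row 1 total 60, leaving 64 − 60 = 4 for the blank.
The known cells in row 5 total 41, leaving 64 − 41 = 23 for the blank.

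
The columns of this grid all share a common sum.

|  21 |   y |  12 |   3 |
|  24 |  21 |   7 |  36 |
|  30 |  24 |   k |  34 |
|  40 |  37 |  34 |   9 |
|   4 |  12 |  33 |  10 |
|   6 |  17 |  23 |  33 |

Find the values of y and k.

y = 14, k = 16

The complete columns each total 125.
Column 2 is missing 125 − 111 = 14 (since 21 + 24 + 37 + 12 + 17 = 111).
Column 3 is missing 125 − 109 = 16 (since 12 + 7 + 34 + 33 + 23 = 109).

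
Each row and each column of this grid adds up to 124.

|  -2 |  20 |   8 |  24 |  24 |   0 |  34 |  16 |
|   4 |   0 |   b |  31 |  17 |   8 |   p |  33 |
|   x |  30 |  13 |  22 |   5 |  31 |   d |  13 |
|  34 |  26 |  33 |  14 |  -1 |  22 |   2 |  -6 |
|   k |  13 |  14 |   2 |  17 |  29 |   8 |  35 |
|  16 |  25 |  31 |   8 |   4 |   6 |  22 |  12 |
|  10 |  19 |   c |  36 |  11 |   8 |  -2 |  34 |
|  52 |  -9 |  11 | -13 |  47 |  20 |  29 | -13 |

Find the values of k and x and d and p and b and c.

k = 6, x = 4, d = 6, p = 25, b = 6, c = 8

The known cells in row 7 total 116, leaving 124 − 116 = 8 for the blank.
The known cells in column 3 total 118, leaving 124 − 118 = 6 for the blank.
The known cells in row 5 total 118, leaving 124 − 118 = 6 for the blank.
The known cells in column 1 total 120, leaving 124 − 120 = 4 for the blank.
The known cells in row 3 total 118, leaving 124 − 118 = 6 for the blank.
The known cells in row 2 total 99, leaving 124 − 99 = 25 for the blank.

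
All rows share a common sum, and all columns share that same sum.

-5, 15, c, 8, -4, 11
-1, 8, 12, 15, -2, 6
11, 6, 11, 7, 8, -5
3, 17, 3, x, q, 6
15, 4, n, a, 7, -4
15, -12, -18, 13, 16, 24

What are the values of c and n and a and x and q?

Rows 2 and 3 both sum to 38, so that's the common total.
Column 5: -4 − 2 + 8 + 7 + 16 = 25, so its missing entry is 38 − 25 = 13.
Row 1: -5 + 15 + 8 − 4 + 11 = 25, so its missing entry is 38 − 25 = 13.
Column 3: 13 + 12 + 11 + 3 − 18 = 21, so its missing entry is 38 − 21 = 17.
Row 5: 15 + 4 + 17 + 7 − 4 = 39, so its missing entry is 38 − 39 = -1.
Row 4: 3 + 17 + 3 + 13 + 6 = 42, so its missing entry is 38 − 42 = -4.

c = 13, n = 17, a = -1, x = -4, q = 13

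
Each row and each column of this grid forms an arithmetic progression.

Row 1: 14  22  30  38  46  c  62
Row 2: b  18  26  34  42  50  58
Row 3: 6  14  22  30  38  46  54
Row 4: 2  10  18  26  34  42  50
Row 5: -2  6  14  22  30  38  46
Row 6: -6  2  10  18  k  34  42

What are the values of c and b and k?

Along each row the entries change by 8 per step; down each column they change by -4.
Row 1: from 14 at column 1, stepping by 8 to column 6 gives 54.
Row 2: from 18 at column 2, stepping by 8 to column 1 gives 10.
Row 6: from -6 at column 1, stepping by 8 to column 5 gives 26.

c = 54, b = 10, k = 26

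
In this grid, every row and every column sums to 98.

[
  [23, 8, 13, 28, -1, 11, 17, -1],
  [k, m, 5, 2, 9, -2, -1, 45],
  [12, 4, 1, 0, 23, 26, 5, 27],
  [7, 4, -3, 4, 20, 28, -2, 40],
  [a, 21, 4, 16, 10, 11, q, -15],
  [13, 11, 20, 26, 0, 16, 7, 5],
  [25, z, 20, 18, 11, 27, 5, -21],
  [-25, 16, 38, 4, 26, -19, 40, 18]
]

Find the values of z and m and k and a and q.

z = 13, m = 21, k = 19, a = 24, q = 27

Row 7 has 25 + 20 + 18 + 11 + 27 + 5 − 21 = 85; the blank must be 98 − 85 = 13.
Column 2 has 8 + 4 + 4 + 21 + 11 + 13 + 16 = 77; the blank must be 98 − 77 = 21.
Column 7 has 17 − 1 + 5 − 2 + 7 + 5 + 40 = 71; the blank must be 98 − 71 = 27.
Row 5 has 21 + 4 + 16 + 10 + 11 + 27 − 15 = 74; the blank must be 98 − 74 = 24.
Row 2 has 21 + 5 + 2 + 9 − 2 − 1 + 45 = 79; the blank must be 98 − 79 = 19.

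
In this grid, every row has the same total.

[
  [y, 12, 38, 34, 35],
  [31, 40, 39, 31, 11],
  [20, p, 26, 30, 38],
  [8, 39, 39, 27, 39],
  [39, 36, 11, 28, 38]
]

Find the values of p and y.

p = 38, y = 33

Rows 2 and 5 both add up to 152, so every row sums to 152.
Row 3: 20 + 26 + 30 + 38 = 114, so the missing entry is 152 − 114 = 38.
Row 1: 12 + 38 + 34 + 35 = 119, so the missing entry is 152 − 119 = 33.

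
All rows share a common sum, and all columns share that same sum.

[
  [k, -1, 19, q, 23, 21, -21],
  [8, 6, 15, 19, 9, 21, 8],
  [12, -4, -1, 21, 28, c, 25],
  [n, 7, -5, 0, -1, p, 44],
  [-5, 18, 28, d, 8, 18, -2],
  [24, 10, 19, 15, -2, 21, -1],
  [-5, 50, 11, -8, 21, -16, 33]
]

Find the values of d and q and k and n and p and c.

Rows 2 and 6 both sum to 86, so that's the common total.
The known cells in row 5 total 65, leaving 86 − 65 = 21 for the blank.
The known cells in column 4 total 68, leaving 86 − 68 = 18 for the blank.
The known cells in row 1 total 59, leaving 86 − 59 = 27 for the blank.
The known cells in column 1 total 61, leaving 86 − 61 = 25 for the blank.
The known cells in row 3 total 81, leaving 86 − 81 = 5 for the blank.
The known cells in row 4 total 70, leaving 86 − 70 = 16 for the blank.

d = 21, q = 18, k = 27, n = 25, p = 16, c = 5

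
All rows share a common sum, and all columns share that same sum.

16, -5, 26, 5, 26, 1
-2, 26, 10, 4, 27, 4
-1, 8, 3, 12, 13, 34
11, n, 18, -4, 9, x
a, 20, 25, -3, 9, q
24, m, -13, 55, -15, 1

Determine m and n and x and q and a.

m = 17, n = 3, x = 32, q = -3, a = 21

Rows 1 and 2 both sum to 69, so that's the common total.
The known cells in column 1 total 48, leaving 69 − 48 = 21 for the blank.
The known cells in row 6 total 52, leaving 69 − 52 = 17 for the blank.
The known cells in column 2 total 66, leaving 69 − 66 = 3 for the blank.
The known cells in row 5 total 72, leaving 69 − 72 = -3 for the blank.
The known cells in row 4 total 37, leaving 69 − 37 = 32 for the blank.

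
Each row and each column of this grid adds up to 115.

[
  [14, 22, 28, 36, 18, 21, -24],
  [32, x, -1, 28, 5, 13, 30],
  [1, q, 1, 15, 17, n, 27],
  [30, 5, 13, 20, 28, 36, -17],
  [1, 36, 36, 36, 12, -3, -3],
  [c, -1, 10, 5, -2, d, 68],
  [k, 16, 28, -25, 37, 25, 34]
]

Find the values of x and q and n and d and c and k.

Row 2 has 32 − 1 + 28 + 5 + 13 + 30 = 107; the blank must be 115 − 107 = 8.
Column 2 has 22 + 8 + 5 + 36 − 1 + 16 = 86; the blank must be 115 − 86 = 29.
Row 7 has 16 + 28 − 25 + 37 + 25 + 34 = 115; the blank must be 115 − 115 = 0.
Column 1 has 14 + 32 + 1 + 30 + 1 + 0 = 78; the blank must be 115 − 78 = 37.
Row 6 has 37 − 1 + 10 + 5 − 2 + 68 = 117; the blank must be 115 − 117 = -2.
Row 3 has 1 + 29 + 1 + 15 + 17 + 27 = 90; the blank must be 115 − 90 = 25.

x = 8, q = 29, n = 25, d = -2, c = 37, k = 0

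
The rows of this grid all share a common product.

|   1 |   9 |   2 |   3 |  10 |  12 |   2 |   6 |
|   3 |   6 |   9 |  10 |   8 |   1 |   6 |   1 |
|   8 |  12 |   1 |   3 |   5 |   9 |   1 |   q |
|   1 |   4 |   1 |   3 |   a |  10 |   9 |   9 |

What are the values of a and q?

Rows 1 and 2 each multiply to 77760, so every row has product 77760.
Row 4: 1×4×1×3×10×9×9 = 9720, so the missing entry is 77760 ÷ 9720 = 8.
Row 3: 8×12×1×3×5×9×1 = 12960, so the missing entry is 77760 ÷ 12960 = 6.

a = 8, q = 6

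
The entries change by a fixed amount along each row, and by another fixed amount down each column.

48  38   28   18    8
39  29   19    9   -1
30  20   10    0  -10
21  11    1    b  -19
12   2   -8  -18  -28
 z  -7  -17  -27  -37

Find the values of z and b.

Along each row the entries change by -10 per step; down each column they change by -9.
Row 6: from -7 at column 2, stepping by -10 to column 1 gives 3.
Row 4: from 21 at column 1, stepping by -10 to column 4 gives -9.

z = 3, b = -9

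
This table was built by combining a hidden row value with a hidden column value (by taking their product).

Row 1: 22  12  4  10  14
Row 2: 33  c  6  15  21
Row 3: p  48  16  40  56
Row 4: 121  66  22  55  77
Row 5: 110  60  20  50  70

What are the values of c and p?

c = 18, p = 88

Each row is a constant multiple of every other row — this is a multiplication table with the headers hidden.
Row 2 is 6/4 = 3/2 times row 1, so its entry in column 2 is 12 × 3/2 = 18.
Row 3 is 16/4 = 4/1 times row 1, so its entry in column 1 is 22 × 4/1 = 88.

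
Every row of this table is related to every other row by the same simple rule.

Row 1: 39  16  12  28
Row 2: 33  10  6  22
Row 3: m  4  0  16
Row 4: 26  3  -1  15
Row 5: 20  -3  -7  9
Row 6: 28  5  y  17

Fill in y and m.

The difference between any two rows is the same in every column — this is an addition table with the headers hidden.
Row 6 minus row 1 is 5 − 16 = -11, so its entry in column 3 is 12 + (-11) = 1.
Row 3 minus row 1 is 4 − 16 = -12, so its entry in column 1 is 39 + (-12) = 27.

y = 1, m = 27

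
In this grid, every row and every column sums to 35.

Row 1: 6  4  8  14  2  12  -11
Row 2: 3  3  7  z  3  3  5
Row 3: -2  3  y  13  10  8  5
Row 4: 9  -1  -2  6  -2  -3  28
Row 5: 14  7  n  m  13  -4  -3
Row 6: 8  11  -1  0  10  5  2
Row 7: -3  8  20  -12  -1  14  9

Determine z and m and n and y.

The known cells in row 3 total 37, leaving 35 − 37 = -2 for the blank.
The known cells in row 2 total 24, leaving 35 − 24 = 11 for the blank.
The known cells in column 3 total 30, leaving 35 − 30 = 5 for the blank.
The known cells in row 5 total 32, leaving 35 − 32 = 3 for the blank.

z = 11, m = 3, n = 5, y = -2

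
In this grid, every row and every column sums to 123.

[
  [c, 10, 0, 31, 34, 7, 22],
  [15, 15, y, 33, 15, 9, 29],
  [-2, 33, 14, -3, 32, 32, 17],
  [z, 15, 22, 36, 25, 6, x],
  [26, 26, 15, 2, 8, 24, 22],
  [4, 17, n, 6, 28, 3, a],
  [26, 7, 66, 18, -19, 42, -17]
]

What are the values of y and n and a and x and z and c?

Row 2 has 15 + 15 + 33 + 15 + 9 + 29 = 116; the blank must be 123 − 116 = 7.
Row 1 has 10 + 0 + 31 + 34 + 7 + 22 = 104; the blank must be 123 − 104 = 19.
Column 1 has 19 + 15 − 2 + 26 + 4 + 26 = 88; the blank must be 123 − 88 = 35.
Row 4 has 35 + 15 + 22 + 36 + 25 + 6 = 139; the blank must be 123 − 139 = -16.
Column 7 has 22 + 29 + 17 − 16 + 22 − 17 = 57; the blank must be 123 − 57 = 66.
Row 6 has 4 + 17 + 6 + 28 + 3 + 66 = 124; the blank must be 123 − 124 = -1.

y = 7, n = -1, a = 66, x = -16, z = 35, c = 19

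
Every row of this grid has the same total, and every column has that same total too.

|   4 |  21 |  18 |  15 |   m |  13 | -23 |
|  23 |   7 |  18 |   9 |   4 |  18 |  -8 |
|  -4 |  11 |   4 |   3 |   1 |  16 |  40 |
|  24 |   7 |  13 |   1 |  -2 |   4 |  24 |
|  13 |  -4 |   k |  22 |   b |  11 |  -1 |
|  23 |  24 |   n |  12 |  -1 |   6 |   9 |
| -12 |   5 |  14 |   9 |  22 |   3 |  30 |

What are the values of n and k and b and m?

Rows 2 and 3 both sum to 71, so that's the common total.
The known cells in row 1 total 48, leaving 71 − 48 = 23 for the blank.
The known cells in column 5 total 47, leaving 71 − 47 = 24 for the blank.
The known cells in row 5 total 65, leaving 71 − 65 = 6 for the blank.
The known cells in row 6 total 73, leaving 71 − 73 = -2 for the blank.

n = -2, k = 6, b = 24, m = 23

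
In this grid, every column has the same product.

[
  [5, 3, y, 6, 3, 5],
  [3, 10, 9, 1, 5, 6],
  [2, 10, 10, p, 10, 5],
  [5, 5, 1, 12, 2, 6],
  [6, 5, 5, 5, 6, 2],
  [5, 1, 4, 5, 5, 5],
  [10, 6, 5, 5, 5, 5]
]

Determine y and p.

y = 5, p = 5

Columns 2 and 5 each multiply to 45000, so every column has product 45000.
Column 3: 9×10×1×5×4×5 = 9000, so the missing entry is 45000 ÷ 9000 = 5.
Column 4: 6×1×12×5×5×5 = 9000, so the missing entry is 45000 ÷ 9000 = 5.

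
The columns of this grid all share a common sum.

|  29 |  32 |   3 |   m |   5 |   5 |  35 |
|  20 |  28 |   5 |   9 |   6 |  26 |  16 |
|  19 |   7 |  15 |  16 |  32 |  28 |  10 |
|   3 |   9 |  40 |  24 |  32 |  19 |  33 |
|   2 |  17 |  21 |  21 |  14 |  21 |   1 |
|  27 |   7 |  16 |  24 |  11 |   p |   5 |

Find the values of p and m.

p = 1, m = 6

Columns 3 and 5 both add up to 100, so every column sums to 100.
Column 6: 5 + 26 + 28 + 19 + 21 = 99, so the missing entry is 100 − 99 = 1.
Column 4: 9 + 16 + 24 + 21 + 24 = 94, so the missing entry is 100 − 94 = 6.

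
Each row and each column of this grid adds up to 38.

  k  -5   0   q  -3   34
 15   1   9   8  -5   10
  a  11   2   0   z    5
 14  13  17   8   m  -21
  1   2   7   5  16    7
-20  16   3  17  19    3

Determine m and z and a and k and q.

Row 4: 14 + 13 + 17 + 8 − 21 = 31, so its missing entry is 38 − 31 = 7.
Column 5: -3 − 5 + 7 + 16 + 19 = 34, so its missing entry is 38 − 34 = 4.
Column 4: 8 + 0 + 8 + 5 + 17 = 38, so its missing entry is 38 − 38 = 0.
Row 1: -5 + 0 + 0 − 3 + 34 = 26, so its missing entry is 38 − 26 = 12.
Row 3: 11 + 2 + 0 + 4 + 5 = 22, so its missing entry is 38 − 22 = 16.

m = 7, z = 4, a = 16, k = 12, q = 0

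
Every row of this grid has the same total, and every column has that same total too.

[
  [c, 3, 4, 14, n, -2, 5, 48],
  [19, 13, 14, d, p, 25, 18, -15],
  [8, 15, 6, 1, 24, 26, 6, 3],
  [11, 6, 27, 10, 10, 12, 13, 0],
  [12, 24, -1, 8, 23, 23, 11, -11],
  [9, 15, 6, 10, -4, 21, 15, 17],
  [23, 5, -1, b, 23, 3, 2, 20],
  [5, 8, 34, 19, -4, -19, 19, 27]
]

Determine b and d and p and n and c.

b = 14, d = 13, p = 2, n = 15, c = 2

Rows 3 and 4 both sum to 89, so that's the common total.
The known cells in column 1 total 87, leaving 89 − 87 = 2 for the blank.
The known cells in row 1 total 74, leaving 89 − 74 = 15 for the blank.
The known cells in column 5 total 87, leaving 89 − 87 = 2 for the blank.
The known cells in row 7 total 75, leaving 89 − 75 = 14 for the blank.
The known cells in row 2 total 76, leaving 89 − 76 = 13 for the blank.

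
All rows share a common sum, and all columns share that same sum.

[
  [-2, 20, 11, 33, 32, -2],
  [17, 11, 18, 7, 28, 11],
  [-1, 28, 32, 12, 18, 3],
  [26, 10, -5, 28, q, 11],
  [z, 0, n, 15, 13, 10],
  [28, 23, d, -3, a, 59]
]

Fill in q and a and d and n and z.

Rows 1 and 2 both sum to 92, so that's the common total.
The known cells in column 1 total 68, leaving 92 − 68 = 24 for the blank.
The known cells in row 4 total 70, leaving 92 − 70 = 22 for the blank.
The known cells in column 5 total 113, leaving 92 − 113 = -21 for the blank.
The known cells in row 5 total 62, leaving 92 − 62 = 30 for the blank.
The known cells in row 6 total 86, leaving 92 − 86 = 6 for the blank.

q = 22, a = -21, d = 6, n = 30, z = 24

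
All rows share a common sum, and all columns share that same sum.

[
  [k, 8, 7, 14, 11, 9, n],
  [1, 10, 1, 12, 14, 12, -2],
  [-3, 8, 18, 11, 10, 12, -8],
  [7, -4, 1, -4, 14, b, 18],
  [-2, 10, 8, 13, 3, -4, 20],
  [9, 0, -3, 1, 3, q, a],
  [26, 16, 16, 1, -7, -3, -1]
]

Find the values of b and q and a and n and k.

b = 16, q = 6, a = 32, n = -11, k = 10

Rows 2 and 3 both sum to 48, so that's the common total.
Column 1: 1 − 3 + 7 − 2 + 9 + 26 = 38, so its missing entry is 48 − 38 = 10.
Row 1: 10 + 8 + 7 + 14 + 11 + 9 = 59, so its missing entry is 48 − 59 = -11.
Column 7: -11 − 2 − 8 + 18 + 20 − 1 = 16, so its missing entry is 48 − 16 = 32.
Row 6: 9 + 0 − 3 + 1 + 3 + 32 = 42, so its missing entry is 48 − 42 = 6.
Row 4: 7 − 4 + 1 − 4 + 14 + 18 = 32, so its missing entry is 48 − 32 = 16.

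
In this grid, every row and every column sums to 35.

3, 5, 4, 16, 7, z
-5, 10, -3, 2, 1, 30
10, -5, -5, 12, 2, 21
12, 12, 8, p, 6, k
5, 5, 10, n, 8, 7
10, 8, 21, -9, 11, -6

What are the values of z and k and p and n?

z = 0, k = -17, p = 14, n = 0

The known cells in row 1 total 35, leaving 35 − 35 = 0 for the blank.
The known cells in column 6 total 52, leaving 35 − 52 = -17 for the blank.
The known cells in row 4 total 21, leaving 35 − 21 = 14 for the blank.
The known cells in row 5 total 35, leaving 35 − 35 = 0 for the blank.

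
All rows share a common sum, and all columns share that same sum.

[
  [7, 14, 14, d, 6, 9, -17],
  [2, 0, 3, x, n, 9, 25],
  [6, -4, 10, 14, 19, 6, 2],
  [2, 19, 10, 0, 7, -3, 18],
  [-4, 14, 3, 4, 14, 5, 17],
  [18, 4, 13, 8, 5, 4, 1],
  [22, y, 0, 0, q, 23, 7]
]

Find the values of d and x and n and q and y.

Rows 3 and 4 both sum to 53, so that's the common total.
The known cells in column 2 total 47, leaving 53 − 47 = 6 for the blank.
The known cells in row 1 total 33, leaving 53 − 33 = 20 for the blank.
The known cells in row 7 total 58, leaving 53 − 58 = -5 for the blank.
The known cells in column 5 total 46, leaving 53 − 46 = 7 for the blank.
The known cells in row 2 total 46, leaving 53 − 46 = 7 for the blank.

d = 20, x = 7, n = 7, q = -5, y = 6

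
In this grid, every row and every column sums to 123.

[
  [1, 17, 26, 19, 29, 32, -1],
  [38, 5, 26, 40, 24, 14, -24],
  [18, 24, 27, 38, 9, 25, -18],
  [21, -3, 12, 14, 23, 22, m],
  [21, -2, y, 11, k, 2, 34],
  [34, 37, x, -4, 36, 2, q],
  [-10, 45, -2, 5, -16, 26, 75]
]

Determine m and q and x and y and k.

m = 34, q = 23, x = -5, y = 39, k = 18

Column 5: 29 + 24 + 9 + 23 + 36 − 16 = 105, so its missing entry is 123 − 105 = 18.
Row 5: 21 − 2 + 11 + 18 + 2 + 34 = 84, so its missing entry is 123 − 84 = 39.
Row 4: 21 − 3 + 12 + 14 + 23 + 22 = 89, so its missing entry is 123 − 89 = 34.
Column 7: -1 − 24 − 18 + 34 + 34 + 75 = 100, so its missing entry is 123 − 100 = 23.
Row 6: 34 + 37 − 4 + 36 + 2 + 23 = 128, so its missing entry is 123 − 128 = -5.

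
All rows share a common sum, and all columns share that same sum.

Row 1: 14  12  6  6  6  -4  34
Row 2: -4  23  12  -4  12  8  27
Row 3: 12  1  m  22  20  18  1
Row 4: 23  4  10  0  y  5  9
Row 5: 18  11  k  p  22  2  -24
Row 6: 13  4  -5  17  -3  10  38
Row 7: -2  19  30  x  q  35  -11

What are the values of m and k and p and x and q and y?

m = 0, k = 21, p = 24, x = 9, q = -6, y = 23

Rows 1 and 2 both sum to 74, so that's the common total.
Row 4 has 23 + 4 + 10 + 0 + 5 + 9 = 51; the blank must be 74 − 51 = 23.
Column 5 has 6 + 12 + 20 + 23 + 22 − 3 = 80; the blank must be 74 − 80 = -6.
Row 3 has 12 + 1 + 22 + 20 + 18 + 1 = 74; the blank must be 74 − 74 = 0.
Column 3 has 6 + 12 + 0 + 10 − 5 + 30 = 53; the blank must be 74 − 53 = 21.
Row 5 has 18 + 11 + 21 + 22 + 2 − 24 = 50; the blank must be 74 − 50 = 24.
Row 7 has -2 + 19 + 30 − 6 + 35 − 11 = 65; the blank must be 74 − 65 = 9.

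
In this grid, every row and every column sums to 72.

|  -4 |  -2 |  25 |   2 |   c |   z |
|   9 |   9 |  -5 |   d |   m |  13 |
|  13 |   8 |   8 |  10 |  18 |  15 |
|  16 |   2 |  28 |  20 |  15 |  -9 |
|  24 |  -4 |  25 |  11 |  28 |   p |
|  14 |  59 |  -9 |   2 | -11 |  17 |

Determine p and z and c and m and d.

The known cells in row 5 total 84, leaving 72 − 84 = -12 for the blank.
The known cells in column 6 total 24, leaving 72 − 24 = 48 for the blank.
The known cells in row 1 total 69, leaving 72 − 69 = 3 for the blank.
The known cells in column 5 total 53, leaving 72 − 53 = 19 for the blank.
The known cells in row 2 total 45, leaving 72 − 45 = 27 for the blank.

p = -12, z = 48, c = 3, m = 19, d = 27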